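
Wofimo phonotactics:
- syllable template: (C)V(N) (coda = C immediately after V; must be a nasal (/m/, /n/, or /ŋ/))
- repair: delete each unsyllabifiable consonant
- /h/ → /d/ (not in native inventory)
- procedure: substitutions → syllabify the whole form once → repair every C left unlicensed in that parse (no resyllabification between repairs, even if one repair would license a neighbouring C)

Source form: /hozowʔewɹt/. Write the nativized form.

dozoʔe

Substitution: /h/ → /d/, giving /dozowʔewɹt/.
Under (C)V(N), the unsyllabifiable consonants are /w/, /w/, /ɹ/, /t/ (only a nasal (/m/, /n/, or /ŋ/) is licensed in coda position; onsets are limited to one consonant).
Deletion applies to /w/, /w/, /ɹ/, /t/.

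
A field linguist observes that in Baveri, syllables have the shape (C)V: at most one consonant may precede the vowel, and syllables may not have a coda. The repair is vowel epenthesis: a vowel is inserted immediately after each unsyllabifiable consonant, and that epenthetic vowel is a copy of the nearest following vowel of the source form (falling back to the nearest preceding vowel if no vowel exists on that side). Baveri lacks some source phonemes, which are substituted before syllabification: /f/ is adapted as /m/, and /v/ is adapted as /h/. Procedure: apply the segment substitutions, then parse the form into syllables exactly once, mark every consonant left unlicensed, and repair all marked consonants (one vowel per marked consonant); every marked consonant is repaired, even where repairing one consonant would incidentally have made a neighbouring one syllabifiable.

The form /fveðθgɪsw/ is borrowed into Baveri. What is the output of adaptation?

meheðɪθɪgɪsɪwɪ

Substitution: /f/ → /m/, /v/ → /h/, giving /mheðθgɪsw/.
Syllabifying with onset maximization leaves /m/, /ð/, /θ/, /s/, /w/ stranded (no codas are permitted; onsets are limited to one consonant).
Epenthesis after each stranded consonant: /m/ → /me/, /ð/ → /ðɪ/, /θ/ → /θɪ/, /s/ → /sɪ/, /w/ → /wɪ/.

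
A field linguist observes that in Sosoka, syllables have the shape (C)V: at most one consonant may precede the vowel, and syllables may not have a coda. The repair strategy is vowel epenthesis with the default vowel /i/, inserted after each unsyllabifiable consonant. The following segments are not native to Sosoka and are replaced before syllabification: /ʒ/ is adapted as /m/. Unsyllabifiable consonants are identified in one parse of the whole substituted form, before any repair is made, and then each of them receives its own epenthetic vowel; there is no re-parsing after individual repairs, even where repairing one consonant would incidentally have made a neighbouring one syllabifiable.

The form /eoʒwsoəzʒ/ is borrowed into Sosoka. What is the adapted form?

eomiwisoəzimi

Substitution: /ʒ/ → /m/, giving /eomwsoəzm/.
The consonants /m/, /w/, /z/, /m/ cannot be parsed into a legal (C)V syllable (no codas are permitted; onsets are limited to one consonant).
Each unlicensed consonant becomes the onset of a new syllable: /m/ → /mi/, /w/ → /wi/, /z/ → /zi/, /m/ → /mi/.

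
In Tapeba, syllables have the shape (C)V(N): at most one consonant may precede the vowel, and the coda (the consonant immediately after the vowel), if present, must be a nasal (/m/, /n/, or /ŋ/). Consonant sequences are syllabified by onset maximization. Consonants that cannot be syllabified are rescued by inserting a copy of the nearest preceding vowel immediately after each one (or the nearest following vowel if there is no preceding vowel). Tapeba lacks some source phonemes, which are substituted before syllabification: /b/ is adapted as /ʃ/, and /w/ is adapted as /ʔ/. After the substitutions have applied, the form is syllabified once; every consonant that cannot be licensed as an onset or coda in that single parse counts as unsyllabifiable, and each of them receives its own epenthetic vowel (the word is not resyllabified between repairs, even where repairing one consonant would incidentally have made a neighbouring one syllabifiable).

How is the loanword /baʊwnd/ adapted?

Substitution: /b/ → /ʃ/, /w/ → /ʔ/, giving /ʃaʊʔnd/.
The consonants /ʔ/, /n/, /d/ cannot be parsed into a legal (C)V(N) syllable (only a nasal (/m/, /n/, or /ŋ/) is licensed in coda position; onsets are limited to one consonant).
Each unlicensed consonant becomes the onset of a new syllable: /ʔ/ → /ʔʊ/, /n/ → /nʊ/, /d/ → /dʊ/.

ʃaʊʔʊnʊdʊ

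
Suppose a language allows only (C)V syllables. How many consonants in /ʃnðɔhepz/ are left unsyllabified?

Under (C)V, the unsyllabifiable consonants are /ʃ/, /n/, /p/, /z/ (no codas are permitted; onsets are limited to one consonant).

4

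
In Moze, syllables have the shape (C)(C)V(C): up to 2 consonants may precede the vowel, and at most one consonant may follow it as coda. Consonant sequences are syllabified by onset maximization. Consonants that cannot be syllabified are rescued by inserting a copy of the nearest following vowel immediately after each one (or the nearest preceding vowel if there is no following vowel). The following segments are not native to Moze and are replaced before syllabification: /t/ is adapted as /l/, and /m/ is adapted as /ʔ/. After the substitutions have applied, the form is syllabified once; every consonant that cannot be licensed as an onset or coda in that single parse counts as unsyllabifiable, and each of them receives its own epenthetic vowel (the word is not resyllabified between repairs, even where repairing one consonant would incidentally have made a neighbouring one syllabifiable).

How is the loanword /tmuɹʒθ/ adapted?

Substitution: /t/ → /l/, /m/ → /ʔ/, giving /lʔuɹʒθ/.
Under (C)(C)V(C), the unsyllabifiable consonants are /ʒ/, /θ/ (at most one coda consonant is licensed; onsets may contain at most 2 consonants).
Epenthesis after each stranded consonant: /ʒ/ → /ʒu/, /θ/ → /θu/.

lʔuɹʒuθu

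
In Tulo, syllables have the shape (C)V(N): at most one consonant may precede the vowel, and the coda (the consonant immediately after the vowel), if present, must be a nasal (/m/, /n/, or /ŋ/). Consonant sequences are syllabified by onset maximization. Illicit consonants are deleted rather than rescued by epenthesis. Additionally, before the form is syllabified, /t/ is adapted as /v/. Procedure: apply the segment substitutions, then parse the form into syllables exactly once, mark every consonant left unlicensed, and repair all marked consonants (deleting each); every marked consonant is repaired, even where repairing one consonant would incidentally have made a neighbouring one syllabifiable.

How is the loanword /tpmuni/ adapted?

muni

Substitution: /t/ → /v/, giving /vpmuni/.
The consonants /v/, /p/ cannot be parsed into a legal (C)V(N) syllable (only a nasal (/m/, /n/, or /ŋ/) is licensed in coda position; onsets are limited to one consonant).
Deletion applies to /v/, /p/.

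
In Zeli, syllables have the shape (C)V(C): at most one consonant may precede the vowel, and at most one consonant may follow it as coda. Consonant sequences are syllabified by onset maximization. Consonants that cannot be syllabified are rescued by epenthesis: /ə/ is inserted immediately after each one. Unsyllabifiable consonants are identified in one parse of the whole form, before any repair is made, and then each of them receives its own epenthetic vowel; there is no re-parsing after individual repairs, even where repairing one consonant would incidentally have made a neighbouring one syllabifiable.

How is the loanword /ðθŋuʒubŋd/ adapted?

ðəθəŋuʒubŋədə

Under (C)V(C), the unsyllabifiable consonants are /ð/, /θ/, /ŋ/, /d/ (at most one coda consonant is licensed; onsets are limited to one consonant).
Each unlicensed consonant becomes the onset of a new syllable: /ð/ → /ðə/, /θ/ → /θə/, /ŋ/ → /ŋə/, /d/ → /də/.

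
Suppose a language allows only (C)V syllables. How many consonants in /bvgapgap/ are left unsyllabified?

4

The consonants /b/, /v/, /p/, /p/ cannot be parsed into a legal (C)V syllable (no codas are permitted; onsets are limited to one consonant).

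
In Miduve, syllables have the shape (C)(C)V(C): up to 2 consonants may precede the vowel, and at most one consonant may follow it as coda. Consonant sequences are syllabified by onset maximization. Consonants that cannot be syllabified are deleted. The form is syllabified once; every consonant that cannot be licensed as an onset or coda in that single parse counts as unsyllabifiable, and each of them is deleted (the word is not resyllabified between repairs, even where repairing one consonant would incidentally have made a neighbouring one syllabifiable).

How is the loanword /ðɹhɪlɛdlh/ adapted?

Under (C)(C)V(C), the unsyllabifiable consonants are /ð/, /l/, /h/ (at most one coda consonant is licensed; onsets may contain at most 2 consonants).
Deletion applies to /ð/, /l/, /h/.

ɹhɪlɛd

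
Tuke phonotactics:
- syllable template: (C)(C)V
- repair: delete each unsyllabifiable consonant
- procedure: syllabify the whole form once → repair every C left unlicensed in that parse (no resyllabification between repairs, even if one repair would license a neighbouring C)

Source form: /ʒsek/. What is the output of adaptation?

ʒse

Syllabifying with onset maximization leaves /k/ stranded (no codas are permitted; onsets may contain at most 2 consonants).
Each unlicensed consonant is deleted: /k/.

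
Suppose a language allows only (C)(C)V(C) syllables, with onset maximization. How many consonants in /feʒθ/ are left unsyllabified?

1

Under (C)(C)V(C), the unsyllabifiable consonants are /θ/ (at most one coda consonant is licensed; onsets may contain at most 2 consonants).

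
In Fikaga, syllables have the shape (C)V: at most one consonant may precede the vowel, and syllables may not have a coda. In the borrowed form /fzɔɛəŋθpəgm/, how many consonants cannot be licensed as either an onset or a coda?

Under (C)V, the unsyllabifiable consonants are /f/, /ŋ/, /θ/, /g/, /m/ (no codas are permitted; onsets are limited to one consonant).

5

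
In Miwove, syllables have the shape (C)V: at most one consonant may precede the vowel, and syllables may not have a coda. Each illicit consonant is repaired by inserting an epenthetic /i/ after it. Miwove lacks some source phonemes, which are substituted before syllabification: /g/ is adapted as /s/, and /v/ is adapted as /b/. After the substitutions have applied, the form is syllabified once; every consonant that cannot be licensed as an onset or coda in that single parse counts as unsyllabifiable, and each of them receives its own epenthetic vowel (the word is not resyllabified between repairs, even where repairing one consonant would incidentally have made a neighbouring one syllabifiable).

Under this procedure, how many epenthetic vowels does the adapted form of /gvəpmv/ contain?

4

After substitution the input is /sbəpmb/.
The unsyllabifiable consonants are /s/, /p/, /m/, /b/; each receives one epenthetic vowel.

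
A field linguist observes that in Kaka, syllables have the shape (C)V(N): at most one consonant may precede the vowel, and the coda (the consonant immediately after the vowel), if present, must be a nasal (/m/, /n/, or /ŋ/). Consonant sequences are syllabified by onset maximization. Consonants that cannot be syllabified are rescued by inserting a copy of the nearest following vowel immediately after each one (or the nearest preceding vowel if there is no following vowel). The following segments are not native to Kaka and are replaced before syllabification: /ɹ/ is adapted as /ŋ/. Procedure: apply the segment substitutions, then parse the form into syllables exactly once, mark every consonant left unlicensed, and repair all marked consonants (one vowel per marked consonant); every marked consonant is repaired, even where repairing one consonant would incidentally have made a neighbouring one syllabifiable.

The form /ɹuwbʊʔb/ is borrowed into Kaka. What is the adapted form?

Substitution: /ɹ/ → /ŋ/, giving /ŋuwbʊʔb/.
The consonants /w/, /ʔ/, /b/ cannot be parsed into a legal (C)V(N) syllable (only a nasal (/m/, /n/, or /ŋ/) is licensed in coda position; onsets are limited to one consonant).
Inserting the epenthetic vowel yields /w/ → /wʊ/, /ʔ/ → /ʔʊ/, /b/ → /bʊ/.

ŋuwʊbʊʔʊbʊ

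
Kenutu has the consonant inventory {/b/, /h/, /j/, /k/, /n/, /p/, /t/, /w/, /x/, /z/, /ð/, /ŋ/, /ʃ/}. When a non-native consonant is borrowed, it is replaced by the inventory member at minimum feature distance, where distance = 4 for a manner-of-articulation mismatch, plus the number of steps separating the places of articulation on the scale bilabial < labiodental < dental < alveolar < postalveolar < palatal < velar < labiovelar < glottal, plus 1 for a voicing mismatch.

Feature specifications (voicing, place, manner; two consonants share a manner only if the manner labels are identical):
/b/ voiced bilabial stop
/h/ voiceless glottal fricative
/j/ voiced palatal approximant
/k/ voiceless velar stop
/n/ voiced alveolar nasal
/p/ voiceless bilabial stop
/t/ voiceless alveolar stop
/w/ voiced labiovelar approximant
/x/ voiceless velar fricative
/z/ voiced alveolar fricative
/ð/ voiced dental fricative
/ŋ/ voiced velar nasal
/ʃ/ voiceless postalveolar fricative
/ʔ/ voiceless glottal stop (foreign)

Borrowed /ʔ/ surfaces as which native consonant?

/k/ is closest: same manner (stop), place distance 2 (glottal→velar), same voicing; total 2. Next closest is /h/ at distance 4.

k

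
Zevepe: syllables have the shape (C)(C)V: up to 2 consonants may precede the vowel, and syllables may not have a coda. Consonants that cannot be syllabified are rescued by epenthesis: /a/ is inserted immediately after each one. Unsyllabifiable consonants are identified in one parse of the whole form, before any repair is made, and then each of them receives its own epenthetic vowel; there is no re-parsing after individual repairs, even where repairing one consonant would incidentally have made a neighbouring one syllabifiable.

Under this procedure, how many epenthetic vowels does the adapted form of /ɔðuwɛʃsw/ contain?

The unsyllabifiable consonants are /ʃ/, /s/, /w/; each receives one epenthetic vowel.

3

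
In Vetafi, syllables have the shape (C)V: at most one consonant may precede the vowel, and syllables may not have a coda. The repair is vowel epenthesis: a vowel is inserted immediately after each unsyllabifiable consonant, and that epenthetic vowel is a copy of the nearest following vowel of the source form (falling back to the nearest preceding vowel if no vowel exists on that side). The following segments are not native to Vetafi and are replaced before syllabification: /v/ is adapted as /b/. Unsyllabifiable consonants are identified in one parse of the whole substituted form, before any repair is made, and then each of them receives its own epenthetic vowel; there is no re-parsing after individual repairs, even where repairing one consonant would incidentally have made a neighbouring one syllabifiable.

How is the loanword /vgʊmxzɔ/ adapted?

Substitution: /v/ → /b/, giving /bgʊmxzɔ/.
Syllabifying with onset maximization leaves /b/, /m/, /x/ stranded (no codas are permitted; onsets are limited to one consonant).
Epenthesis after each stranded consonant: /b/ → /bʊ/, /m/ → /mɔ/, /x/ → /xɔ/.

bʊgʊmɔxɔzɔ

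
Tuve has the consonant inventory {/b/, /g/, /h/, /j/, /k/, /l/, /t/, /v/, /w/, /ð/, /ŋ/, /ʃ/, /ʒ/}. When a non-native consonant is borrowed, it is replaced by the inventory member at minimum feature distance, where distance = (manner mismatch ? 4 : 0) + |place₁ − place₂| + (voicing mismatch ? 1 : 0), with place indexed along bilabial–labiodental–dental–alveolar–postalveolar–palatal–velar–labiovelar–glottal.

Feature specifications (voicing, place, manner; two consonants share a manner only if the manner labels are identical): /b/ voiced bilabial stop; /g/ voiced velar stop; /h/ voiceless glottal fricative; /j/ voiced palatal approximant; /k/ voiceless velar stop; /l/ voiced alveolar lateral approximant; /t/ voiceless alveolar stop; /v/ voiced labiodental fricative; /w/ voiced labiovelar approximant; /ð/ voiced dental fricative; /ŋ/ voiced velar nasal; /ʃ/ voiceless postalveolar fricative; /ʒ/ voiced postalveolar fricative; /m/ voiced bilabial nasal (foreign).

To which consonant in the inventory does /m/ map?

b

/b/ is closest: manner differs (nasal→stop, +4), place distance 0 (bilabial→bilabial), same voicing; total 4. Next closest is /v/ at distance 5.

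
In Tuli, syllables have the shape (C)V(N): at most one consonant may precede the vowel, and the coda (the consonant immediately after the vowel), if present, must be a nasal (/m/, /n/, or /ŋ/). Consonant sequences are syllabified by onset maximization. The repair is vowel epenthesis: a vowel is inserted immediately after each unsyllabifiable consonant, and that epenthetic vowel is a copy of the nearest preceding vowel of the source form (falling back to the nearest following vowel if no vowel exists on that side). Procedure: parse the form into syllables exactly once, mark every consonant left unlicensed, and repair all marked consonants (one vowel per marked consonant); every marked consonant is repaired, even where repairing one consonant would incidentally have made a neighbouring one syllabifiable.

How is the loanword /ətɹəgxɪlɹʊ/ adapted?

The consonants /t/, /g/, /l/ cannot be parsed into a legal (C)V(N) syllable (only a nasal (/m/, /n/, or /ŋ/) is licensed in coda position; onsets are limited to one consonant).
Inserting the epenthetic vowel yields /t/ → /tə/, /g/ → /gə/, /l/ → /lɪ/.

ətəɹəgəxɪlɪɹʊ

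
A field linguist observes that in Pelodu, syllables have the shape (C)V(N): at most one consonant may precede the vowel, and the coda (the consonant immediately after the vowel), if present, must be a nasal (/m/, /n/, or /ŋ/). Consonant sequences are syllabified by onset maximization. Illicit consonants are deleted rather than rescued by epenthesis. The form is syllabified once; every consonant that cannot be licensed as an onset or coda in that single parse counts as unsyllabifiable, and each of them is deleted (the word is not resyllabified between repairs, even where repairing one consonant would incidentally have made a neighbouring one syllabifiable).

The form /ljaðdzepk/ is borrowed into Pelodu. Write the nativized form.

jaze

The consonants /l/, /ð/, /d/, /p/, /k/ cannot be parsed into a legal (C)V(N) syllable (only a nasal (/m/, /n/, or /ŋ/) is licensed in coda position; onsets are limited to one consonant).
Deletion applies to /l/, /ð/, /d/, /p/, /k/.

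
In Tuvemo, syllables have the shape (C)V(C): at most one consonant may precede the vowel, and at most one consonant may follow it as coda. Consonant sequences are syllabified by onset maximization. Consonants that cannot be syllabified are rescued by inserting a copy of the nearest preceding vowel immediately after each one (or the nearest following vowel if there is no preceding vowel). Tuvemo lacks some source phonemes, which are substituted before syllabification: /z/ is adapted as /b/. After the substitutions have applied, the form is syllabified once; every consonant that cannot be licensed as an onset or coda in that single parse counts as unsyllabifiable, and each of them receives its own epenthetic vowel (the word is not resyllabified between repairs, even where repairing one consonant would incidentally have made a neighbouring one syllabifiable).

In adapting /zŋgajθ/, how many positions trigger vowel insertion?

3

After substitution the input is /bŋgajθ/.
The unsyllabifiable consonants are /b/, /ŋ/, /θ/; each receives one epenthetic vowel.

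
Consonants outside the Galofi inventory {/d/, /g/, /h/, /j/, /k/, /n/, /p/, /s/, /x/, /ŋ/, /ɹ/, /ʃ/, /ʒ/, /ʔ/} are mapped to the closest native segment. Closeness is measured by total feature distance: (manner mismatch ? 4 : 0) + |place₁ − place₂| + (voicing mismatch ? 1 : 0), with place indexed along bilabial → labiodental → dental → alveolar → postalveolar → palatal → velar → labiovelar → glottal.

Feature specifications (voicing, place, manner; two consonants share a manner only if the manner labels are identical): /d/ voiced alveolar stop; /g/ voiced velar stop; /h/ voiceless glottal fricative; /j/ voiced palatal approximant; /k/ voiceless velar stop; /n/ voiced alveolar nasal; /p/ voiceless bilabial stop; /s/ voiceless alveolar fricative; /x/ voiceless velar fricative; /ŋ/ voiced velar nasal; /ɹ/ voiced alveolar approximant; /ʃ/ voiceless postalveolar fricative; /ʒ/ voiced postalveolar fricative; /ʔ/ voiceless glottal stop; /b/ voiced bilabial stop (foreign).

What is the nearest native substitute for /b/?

/p/ is closest: same manner (stop), place distance 0 (bilabial→bilabial), voicing differs (+1); total 1. Next closest is /d/ at distance 3.

p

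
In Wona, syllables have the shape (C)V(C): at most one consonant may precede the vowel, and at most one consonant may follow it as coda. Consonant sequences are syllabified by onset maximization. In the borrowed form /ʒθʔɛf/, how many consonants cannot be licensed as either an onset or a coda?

2

Syllabifying with onset maximization leaves /ʒ/, /θ/ stranded (at most one coda consonant is licensed; onsets are limited to one consonant).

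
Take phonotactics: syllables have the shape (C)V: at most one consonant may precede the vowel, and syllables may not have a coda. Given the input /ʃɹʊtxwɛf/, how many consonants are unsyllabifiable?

4

The consonants /ʃ/, /t/, /x/, /f/ cannot be parsed into a legal (C)V syllable (no codas are permitted; onsets are limited to one consonant).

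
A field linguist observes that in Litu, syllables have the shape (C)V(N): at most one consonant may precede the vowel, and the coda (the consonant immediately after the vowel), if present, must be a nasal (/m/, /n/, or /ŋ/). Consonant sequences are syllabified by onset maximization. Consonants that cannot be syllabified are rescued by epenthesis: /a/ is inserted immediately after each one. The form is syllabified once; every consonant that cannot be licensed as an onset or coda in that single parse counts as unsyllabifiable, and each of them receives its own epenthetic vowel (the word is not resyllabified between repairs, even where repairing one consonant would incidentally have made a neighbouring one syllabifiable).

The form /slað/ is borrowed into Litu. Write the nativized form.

salaða

Under (C)V(N), the unsyllabifiable consonants are /s/, /ð/ (only a nasal (/m/, /n/, or /ŋ/) is licensed in coda position; onsets are limited to one consonant).
Inserting the epenthetic vowel yields /s/ → /sa/, /ð/ → /ða/.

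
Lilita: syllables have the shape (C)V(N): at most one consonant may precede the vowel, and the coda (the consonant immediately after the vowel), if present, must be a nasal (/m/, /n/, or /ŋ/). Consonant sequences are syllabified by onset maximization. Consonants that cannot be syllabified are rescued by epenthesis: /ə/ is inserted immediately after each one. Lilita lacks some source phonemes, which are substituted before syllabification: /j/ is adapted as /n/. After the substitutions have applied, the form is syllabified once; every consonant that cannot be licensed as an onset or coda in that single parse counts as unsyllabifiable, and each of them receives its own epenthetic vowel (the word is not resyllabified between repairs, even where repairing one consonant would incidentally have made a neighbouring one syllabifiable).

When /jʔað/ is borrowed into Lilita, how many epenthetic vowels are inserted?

2

After substitution the input is /nʔað/.
The unsyllabifiable consonants are /n/, /ð/; each receives one epenthetic vowel.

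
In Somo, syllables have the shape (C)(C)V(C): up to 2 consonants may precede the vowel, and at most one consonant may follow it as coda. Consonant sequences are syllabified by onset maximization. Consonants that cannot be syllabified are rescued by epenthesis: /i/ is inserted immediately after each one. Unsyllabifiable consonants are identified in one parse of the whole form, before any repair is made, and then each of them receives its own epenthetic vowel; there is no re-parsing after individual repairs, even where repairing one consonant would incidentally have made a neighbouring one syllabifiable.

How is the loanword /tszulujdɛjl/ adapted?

tiszulujdɛjli

The consonants /t/, /l/ cannot be parsed into a legal (C)(C)V(C) syllable (at most one coda consonant is licensed; onsets may contain at most 2 consonants).
Each unlicensed consonant becomes the onset of a new syllable: /t/ → /ti/, /l/ → /li/.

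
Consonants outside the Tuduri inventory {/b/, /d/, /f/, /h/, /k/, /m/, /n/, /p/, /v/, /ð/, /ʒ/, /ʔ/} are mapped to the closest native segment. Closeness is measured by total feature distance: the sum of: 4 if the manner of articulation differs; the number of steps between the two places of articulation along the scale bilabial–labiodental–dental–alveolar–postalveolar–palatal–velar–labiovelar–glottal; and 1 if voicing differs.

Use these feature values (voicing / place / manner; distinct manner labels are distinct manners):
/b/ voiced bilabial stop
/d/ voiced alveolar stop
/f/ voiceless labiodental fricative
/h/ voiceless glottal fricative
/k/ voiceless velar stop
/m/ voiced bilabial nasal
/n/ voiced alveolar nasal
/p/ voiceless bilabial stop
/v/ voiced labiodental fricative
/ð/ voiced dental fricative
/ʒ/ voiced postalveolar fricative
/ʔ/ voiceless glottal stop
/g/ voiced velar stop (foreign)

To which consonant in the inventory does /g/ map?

/k/ is closest: same manner (stop), place distance 0 (velar→velar), voicing differs (+1); total 1. Next closest is /d/ at distance 3.

k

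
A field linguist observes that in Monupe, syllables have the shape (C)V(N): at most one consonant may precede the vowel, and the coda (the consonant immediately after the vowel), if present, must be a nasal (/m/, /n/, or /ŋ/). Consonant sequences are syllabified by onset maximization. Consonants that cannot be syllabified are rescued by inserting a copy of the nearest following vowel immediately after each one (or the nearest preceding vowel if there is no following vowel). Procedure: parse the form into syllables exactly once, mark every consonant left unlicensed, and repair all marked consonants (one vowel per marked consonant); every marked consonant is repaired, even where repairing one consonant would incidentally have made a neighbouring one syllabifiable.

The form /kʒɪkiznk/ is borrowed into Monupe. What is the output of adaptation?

kɪʒɪkiziniki

Syllabifying with onset maximization leaves /k/, /z/, /n/, /k/ stranded (only a nasal (/m/, /n/, or /ŋ/) is licensed in coda position; onsets are limited to one consonant).
Each unlicensed consonant becomes the onset of a new syllable: /k/ → /kɪ/, /z/ → /zi/, /n/ → /ni/, /k/ → /ki/.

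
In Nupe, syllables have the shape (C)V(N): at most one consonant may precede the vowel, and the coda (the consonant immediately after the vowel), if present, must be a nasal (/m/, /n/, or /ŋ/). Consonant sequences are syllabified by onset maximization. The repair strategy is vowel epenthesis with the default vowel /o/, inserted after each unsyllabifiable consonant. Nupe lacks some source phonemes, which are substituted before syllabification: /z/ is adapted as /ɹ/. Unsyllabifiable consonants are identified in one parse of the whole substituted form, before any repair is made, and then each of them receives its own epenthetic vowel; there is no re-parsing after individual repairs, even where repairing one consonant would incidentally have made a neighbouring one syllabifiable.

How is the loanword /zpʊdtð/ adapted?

ɹopʊdotoðo

Substitution: /z/ → /ɹ/, giving /ɹpʊdtð/.
Syllabifying with onset maximization leaves /ɹ/, /d/, /t/, /ð/ stranded (only a nasal (/m/, /n/, or /ŋ/) is licensed in coda position; onsets are limited to one consonant).
Epenthesis after each stranded consonant: /ɹ/ → /ɹo/, /d/ → /do/, /t/ → /to/, /ð/ → /ðo/.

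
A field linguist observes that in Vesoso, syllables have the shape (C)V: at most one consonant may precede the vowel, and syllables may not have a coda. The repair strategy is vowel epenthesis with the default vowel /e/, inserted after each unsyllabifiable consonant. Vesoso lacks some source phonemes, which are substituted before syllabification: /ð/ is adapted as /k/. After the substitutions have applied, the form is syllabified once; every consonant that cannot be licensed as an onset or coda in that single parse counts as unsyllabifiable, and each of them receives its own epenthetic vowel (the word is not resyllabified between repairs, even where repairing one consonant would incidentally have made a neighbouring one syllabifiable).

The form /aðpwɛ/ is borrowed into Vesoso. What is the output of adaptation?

akepewɛ

Substitution: /ð/ → /k/, giving /akpwɛ/.
Syllabifying with onset maximization leaves /k/, /p/ stranded (no codas are permitted; onsets are limited to one consonant).
Epenthesis after each stranded consonant: /k/ → /ke/, /p/ → /pe/.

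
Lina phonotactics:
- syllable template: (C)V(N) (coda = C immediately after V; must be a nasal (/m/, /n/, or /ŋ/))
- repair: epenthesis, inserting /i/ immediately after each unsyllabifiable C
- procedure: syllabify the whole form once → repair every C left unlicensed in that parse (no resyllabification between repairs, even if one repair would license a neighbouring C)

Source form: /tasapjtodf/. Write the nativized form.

tasapijitodifi

Under (C)V(N), the unsyllabifiable consonants are /p/, /j/, /d/, /f/ (only a nasal (/m/, /n/, or /ŋ/) is licensed in coda position; onsets are limited to one consonant).
Epenthesis after each stranded consonant: /p/ → /pi/, /j/ → /ji/, /d/ → /di/, /f/ → /fi/.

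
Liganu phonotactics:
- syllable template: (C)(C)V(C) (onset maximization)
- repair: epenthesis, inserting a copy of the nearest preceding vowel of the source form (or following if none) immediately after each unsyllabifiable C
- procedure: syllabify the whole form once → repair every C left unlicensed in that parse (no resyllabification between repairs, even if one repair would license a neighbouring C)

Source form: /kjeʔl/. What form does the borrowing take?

kjeʔle

The consonants /l/ cannot be parsed into a legal (C)(C)V(C) syllable (at most one coda consonant is licensed; onsets may contain at most 2 consonants).
Inserting the epenthetic vowel yields /l/ → /le/.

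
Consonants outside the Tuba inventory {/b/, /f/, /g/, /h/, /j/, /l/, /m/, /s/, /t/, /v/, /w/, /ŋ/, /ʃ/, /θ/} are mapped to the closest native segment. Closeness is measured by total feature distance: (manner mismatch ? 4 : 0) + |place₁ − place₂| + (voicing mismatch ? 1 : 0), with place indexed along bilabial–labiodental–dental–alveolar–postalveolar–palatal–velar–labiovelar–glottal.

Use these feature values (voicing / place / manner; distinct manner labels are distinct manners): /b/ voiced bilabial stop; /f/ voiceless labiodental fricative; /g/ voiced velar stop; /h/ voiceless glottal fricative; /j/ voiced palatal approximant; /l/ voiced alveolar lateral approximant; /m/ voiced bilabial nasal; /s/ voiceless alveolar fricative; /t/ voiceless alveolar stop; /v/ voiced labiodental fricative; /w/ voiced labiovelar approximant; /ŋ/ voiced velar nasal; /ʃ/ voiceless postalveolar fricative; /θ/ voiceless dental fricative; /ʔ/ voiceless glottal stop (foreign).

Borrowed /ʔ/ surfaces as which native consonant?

/g/ is closest: same manner (stop), place distance 2 (glottal→velar), voicing differs (+1); total 3. Next closest is /h/ at distance 4.

g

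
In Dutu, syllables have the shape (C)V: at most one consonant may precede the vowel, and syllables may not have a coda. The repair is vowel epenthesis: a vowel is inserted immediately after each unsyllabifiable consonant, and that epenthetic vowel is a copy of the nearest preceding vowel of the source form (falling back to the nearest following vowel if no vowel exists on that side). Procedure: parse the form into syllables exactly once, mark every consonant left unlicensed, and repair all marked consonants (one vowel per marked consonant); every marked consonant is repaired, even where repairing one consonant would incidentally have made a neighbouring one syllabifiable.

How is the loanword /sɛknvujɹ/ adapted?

The consonants /k/, /n/, /j/, /ɹ/ cannot be parsed into a legal (C)V syllable (no codas are permitted; onsets are limited to one consonant).
Inserting the epenthetic vowel yields /k/ → /kɛ/, /n/ → /nɛ/, /j/ → /ju/, /ɹ/ → /ɹu/.

sɛkɛnɛvujuɹu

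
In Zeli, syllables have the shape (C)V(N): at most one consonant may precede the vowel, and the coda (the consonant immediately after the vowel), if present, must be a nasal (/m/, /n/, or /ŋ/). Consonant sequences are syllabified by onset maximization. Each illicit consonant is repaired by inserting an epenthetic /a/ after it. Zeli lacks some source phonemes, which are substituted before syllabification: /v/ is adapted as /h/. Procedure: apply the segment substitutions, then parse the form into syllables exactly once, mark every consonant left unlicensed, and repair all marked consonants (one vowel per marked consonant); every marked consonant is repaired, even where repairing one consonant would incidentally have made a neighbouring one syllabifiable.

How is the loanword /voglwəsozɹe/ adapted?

hogalawəsozaɹe

Substitution: /v/ → /h/, giving /hoglwəsozɹe/.
The consonants /g/, /l/, /z/ cannot be parsed into a legal (C)V(N) syllable (only a nasal (/m/, /n/, or /ŋ/) is licensed in coda position; onsets are limited to one consonant).
Each unlicensed consonant becomes the onset of a new syllable: /g/ → /ga/, /l/ → /la/, /z/ → /za/.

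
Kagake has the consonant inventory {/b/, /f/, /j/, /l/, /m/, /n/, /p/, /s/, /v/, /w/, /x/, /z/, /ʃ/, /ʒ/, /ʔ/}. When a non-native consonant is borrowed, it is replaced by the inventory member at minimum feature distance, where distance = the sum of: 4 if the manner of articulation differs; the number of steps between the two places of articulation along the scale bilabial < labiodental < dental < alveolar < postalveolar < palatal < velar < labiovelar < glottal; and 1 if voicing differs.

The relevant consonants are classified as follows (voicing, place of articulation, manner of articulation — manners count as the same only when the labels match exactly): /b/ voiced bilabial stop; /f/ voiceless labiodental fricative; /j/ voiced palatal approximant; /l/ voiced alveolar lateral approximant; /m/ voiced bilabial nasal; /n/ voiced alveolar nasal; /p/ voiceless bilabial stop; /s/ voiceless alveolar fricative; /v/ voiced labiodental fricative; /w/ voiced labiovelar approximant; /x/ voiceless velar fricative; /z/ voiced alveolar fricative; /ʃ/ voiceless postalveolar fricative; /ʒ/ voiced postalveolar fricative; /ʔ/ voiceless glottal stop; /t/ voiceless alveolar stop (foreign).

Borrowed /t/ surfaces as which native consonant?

/p/ is closest: same manner (stop), place distance 3 (alveolar→bilabial), same voicing; total 3. Next closest is /b/ at distance 4.

p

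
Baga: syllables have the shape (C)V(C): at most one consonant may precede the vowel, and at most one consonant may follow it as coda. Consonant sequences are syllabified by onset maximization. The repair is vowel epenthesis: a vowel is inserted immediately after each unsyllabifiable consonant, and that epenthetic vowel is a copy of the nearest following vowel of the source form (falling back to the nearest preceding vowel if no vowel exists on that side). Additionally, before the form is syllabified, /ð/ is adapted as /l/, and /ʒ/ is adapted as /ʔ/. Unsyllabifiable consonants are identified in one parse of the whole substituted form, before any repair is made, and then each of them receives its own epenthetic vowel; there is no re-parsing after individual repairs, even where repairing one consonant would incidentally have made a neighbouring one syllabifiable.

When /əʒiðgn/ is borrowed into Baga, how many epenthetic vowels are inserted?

After substitution the input is /əʔilgn/.
The unsyllabifiable consonants are /g/, /n/; each receives one epenthetic vowel.

2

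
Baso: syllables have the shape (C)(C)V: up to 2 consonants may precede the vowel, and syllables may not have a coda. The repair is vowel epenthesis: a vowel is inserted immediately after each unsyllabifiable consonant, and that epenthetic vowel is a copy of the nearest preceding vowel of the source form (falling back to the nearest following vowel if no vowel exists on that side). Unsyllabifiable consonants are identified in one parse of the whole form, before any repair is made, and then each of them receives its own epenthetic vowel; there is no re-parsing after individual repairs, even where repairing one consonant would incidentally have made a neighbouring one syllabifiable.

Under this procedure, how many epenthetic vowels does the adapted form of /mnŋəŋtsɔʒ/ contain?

3

The unsyllabifiable consonants are /m/, /ŋ/, /ʒ/; each receives one epenthetic vowel.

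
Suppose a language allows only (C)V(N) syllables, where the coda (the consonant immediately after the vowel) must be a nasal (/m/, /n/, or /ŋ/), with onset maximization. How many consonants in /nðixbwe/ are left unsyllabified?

Under (C)V(N), the unsyllabifiable consonants are /n/, /x/, /b/ (only a nasal (/m/, /n/, or /ŋ/) is licensed in coda position; onsets are limited to one consonant).

3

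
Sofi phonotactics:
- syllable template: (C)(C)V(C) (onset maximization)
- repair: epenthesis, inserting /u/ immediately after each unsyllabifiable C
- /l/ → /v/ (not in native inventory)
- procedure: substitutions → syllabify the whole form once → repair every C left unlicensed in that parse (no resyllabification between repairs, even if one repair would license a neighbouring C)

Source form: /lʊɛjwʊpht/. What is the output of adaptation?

Substitution: /l/ → /v/, giving /vʊɛjwʊpht/.
Under (C)(C)V(C), the unsyllabifiable consonants are /h/, /t/ (at most one coda consonant is licensed; onsets may contain at most 2 consonants).
Each unlicensed consonant becomes the onset of a new syllable: /h/ → /hu/, /t/ → /tu/.

vʊɛjwʊphutu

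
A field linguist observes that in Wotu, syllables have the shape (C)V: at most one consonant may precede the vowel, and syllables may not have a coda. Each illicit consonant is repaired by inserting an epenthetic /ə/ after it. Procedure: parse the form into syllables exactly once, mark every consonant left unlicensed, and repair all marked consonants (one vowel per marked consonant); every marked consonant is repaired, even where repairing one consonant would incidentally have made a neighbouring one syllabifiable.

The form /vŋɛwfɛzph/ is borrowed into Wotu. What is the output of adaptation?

vəŋɛwəfɛzəpəhə

Under (C)V, the unsyllabifiable consonants are /v/, /w/, /z/, /p/, /h/ (no codas are permitted; onsets are limited to one consonant).
Inserting the epenthetic vowel yields /v/ → /və/, /w/ → /wə/, /z/ → /zə/, /p/ → /pə/, /h/ → /hə/.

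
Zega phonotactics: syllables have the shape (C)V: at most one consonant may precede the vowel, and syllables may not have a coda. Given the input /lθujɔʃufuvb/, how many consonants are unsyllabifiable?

3

The consonants /l/, /v/, /b/ cannot be parsed into a legal (C)V syllable (no codas are permitted; onsets are limited to one consonant).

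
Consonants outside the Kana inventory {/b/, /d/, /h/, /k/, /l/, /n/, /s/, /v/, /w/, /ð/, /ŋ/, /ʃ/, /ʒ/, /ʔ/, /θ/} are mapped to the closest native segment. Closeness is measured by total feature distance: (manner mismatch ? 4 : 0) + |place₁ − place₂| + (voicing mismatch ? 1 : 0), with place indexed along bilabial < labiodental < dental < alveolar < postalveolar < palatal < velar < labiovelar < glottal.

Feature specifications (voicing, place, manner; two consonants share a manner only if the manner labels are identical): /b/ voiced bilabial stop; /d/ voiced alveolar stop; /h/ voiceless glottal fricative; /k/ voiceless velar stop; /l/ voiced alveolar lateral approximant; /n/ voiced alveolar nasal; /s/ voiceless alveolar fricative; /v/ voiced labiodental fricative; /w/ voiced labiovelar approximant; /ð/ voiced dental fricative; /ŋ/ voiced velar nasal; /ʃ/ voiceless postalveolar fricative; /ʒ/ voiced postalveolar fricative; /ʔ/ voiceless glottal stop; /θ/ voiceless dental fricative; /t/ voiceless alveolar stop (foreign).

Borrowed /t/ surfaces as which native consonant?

d

/d/ is closest: same manner (stop), place distance 0 (alveolar→alveolar), voicing differs (+1); total 1. Next closest is /k/ at distance 3.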